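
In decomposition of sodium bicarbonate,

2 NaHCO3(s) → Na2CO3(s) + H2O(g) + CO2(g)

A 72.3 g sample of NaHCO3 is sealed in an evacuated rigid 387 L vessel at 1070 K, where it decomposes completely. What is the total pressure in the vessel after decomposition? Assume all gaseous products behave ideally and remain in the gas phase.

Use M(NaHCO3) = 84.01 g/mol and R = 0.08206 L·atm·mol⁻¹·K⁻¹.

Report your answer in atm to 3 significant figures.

n(NaHCO3) = 72.3 / 84.01 = 0.8606 mol
n(gas produced) = (2/2) × 0.8606 = 0.8606 mol
P = nRT/V = 0.8606 × 0.08206 × 1070 / 387 = 0.1953 atm

0.195 atm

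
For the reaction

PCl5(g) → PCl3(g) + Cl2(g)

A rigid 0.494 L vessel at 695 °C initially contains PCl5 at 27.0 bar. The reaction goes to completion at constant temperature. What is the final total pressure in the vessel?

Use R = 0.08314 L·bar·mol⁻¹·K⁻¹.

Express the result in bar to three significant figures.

At constant T and V, P ∝ n(gas): 1 mol gas → 2 mol gas.
P_final = (2/1) × 27.0 = 54.00 bar

54.0 bar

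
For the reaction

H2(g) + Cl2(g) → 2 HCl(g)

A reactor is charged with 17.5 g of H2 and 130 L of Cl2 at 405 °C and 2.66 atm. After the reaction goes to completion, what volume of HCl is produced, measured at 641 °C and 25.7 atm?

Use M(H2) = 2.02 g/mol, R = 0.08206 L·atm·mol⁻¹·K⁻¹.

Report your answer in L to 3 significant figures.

36.3 L

n(H2) = 17.5 / 2.02 = 8.663 mol
n(Cl2) = PV/RT = (2.66 × 130) / (0.08206 × 678.15) = 6.214 mol
For 8.663 mol H2, stoichiometry requires (1/1) × 8.663 = 8.663 mol Cl2; 6.214 mol is available, so Cl2 is limiting.
n(HCl) = (2/1) × 6.214 = 12.43 mol
V(HCl) = nRT/P = 12.43 × 0.08206 × 914.15 / 25.7 = 36.28 L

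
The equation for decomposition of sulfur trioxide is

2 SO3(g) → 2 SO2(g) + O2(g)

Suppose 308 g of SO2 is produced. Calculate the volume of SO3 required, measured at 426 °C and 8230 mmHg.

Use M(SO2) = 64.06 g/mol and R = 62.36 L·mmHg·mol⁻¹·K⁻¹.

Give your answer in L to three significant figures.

n(SO2) = 308.0 / 64.06 = 4.808 mol
n(SO3) = (2/2) × 4.808 = 4.808 mol
V = nRT/P = 4.808 × 62.36 × 699.15 / 8230 = 25.47 L

25.5 L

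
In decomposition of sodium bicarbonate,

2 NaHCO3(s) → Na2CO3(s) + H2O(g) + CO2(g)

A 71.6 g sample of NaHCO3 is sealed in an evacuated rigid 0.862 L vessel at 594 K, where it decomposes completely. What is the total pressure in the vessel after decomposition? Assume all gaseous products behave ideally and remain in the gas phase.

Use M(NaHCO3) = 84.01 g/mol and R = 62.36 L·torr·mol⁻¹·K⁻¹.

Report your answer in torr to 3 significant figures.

n(NaHCO3) = 71.6 / 84.01 = 0.8523 mol
n(gas produced) = (2/2) × 0.8523 = 0.8523 mol
P = nRT/V = 0.8523 × 62.36 × 594 / 0.862 = 36630 torr

36600 torr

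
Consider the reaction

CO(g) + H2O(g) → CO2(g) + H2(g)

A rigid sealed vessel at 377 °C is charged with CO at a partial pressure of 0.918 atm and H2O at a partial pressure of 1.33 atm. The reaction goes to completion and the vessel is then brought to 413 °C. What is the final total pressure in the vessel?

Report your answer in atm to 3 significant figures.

With V and T fixed, P_i ∝ n_i, so the mole ratios apply directly to partial pressures at 377 °C.
P(H2O) required for 0.918 atm of CO = (1/1) × 0.918 = 0.9180 atm; available 1.33 atm, so CO is limiting.
P(H2O) remaining = 1.33 − (1/1) × 0.918 = 0.4120 atm
P(gaseous products) = (1+1)/1 × 0.918 = 1.836 atm
P_total at 377 °C = 0.4120 + 1.836 = 2.248 atm
Scaling to 413 °C: P = 2.248 × 686.15/650.15 = 2.372 atm

2.37 atm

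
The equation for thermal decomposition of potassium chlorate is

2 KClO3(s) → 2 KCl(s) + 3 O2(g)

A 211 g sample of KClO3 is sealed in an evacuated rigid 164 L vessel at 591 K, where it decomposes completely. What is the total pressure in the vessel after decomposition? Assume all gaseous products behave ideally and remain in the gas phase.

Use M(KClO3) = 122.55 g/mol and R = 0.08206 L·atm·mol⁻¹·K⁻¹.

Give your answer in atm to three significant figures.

0.764 atm

n(KClO3) = 211 / 122.55 = 1.722 mol
n(gas produced) = (3/2) × 1.722 = 2.583 mol
P = nRT/V = 2.583 × 0.08206 × 591 / 164 = 0.7638 atm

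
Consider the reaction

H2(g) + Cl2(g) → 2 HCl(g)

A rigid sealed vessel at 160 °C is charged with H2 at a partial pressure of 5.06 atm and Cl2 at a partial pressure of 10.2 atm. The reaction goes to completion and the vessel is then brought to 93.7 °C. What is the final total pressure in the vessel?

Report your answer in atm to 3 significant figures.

Because the vessel is rigid and T is held at 160 °C, work the stoichiometry in partial pressures (P_i = n_iRT/V).
P(Cl2) required for 5.06 atm of H2 = (1/1) × 5.06 = 5.060 atm; available 10.2 atm, so H2 is limiting.
P(Cl2) remaining = 10.2 − (1/1) × 5.06 = 5.140 atm
P(gaseous products) = (2)/1 × 5.06 = 10.12 atm
P_total at 160 °C = 5.140 + 10.12 = 15.26 atm
Scaling to 93.7 °C: P = 15.26 × 366.85/433.15 = 12.92 atm

12.9 atm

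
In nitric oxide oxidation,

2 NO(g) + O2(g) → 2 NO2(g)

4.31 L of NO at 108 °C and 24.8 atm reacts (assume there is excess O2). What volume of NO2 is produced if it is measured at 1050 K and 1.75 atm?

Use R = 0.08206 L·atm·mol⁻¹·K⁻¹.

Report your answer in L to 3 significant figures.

n(NO) = PV/RT = (24.8 × 4.31) / (0.08206 × 381.15) = 3.417 mol
n(NO2) = (2/2) × 3.417 = 3.417 mol
V = nRT/P = 3.417 × 0.08206 × 1050 / 1.75 = 168.2 L

168 L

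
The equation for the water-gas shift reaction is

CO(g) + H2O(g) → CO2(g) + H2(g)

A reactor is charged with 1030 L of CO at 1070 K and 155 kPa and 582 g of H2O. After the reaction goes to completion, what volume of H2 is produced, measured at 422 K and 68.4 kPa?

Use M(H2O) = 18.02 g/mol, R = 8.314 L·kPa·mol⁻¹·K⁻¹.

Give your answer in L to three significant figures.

n(CO) = PV/RT = (155 × 1030) / (8.314 × 1070) = 17.95 mol
n(H2O) = 582 / 18.02 = 32.30 mol
For 17.95 mol CO, stoichiometry requires (1/1) × 17.95 = 17.95 mol H2O; 32.30 mol is available, so CO is limiting.
n(H2) = (1/1) × 17.95 = 17.95 mol
V(H2) = nRT/P = 17.95 × 8.314 × 422 / 68.4 = 920.7 L

921 L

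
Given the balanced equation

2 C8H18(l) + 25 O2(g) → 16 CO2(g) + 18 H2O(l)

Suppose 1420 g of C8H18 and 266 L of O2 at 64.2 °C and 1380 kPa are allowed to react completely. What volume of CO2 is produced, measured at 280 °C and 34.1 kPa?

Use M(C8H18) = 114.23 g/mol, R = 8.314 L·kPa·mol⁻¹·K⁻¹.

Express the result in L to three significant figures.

n(C8H18) = 1420 / 114.23 = 12.43 mol
n(O2) = PV/RT = (1380 × 266) / (8.314 × 337.35) = 130.9 mol
For 12.43 mol C8H18, stoichiometry requires (25/2) × 12.43 = 155.4 mol O2; 130.9 mol is available, so O2 is limiting.
n(CO2) = (16/25) × 130.9 = 83.78 mol
V(CO2) = nRT/P = 83.78 × 8.314 × 553.15 / 34.1 = 11300 L

11300 L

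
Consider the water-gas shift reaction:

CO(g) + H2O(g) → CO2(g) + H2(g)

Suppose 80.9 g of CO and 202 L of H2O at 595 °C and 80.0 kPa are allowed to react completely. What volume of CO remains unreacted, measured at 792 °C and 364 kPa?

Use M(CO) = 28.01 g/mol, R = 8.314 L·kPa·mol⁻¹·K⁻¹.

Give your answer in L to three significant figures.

n(CO) = 80.9 / 28.01 = 2.888 mol
n(H2O) = PV/RT = (80.0 × 202) / (8.314 × 868.15) = 2.239 mol
For 2.888 mol CO, stoichiometry requires (1/1) × 2.888 = 2.888 mol H2O; 2.239 mol is available, so H2O is limiting.
n(CO) consumed = (1/1) × 2.239 = 2.239 mol; remaining = 2.888 − 2.239 = 0.6490 mol
V(CO) = nRT/P = 0.6490 × 8.314 × 1065.15 / 364 = 15.79 L

15.8 L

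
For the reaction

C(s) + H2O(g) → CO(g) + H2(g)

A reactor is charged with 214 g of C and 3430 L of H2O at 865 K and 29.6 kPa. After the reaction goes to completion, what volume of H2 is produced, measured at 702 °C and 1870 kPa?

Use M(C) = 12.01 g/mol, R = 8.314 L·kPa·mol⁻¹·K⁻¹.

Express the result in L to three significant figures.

61.2 L

n(C) = 214 / 12.01 = 17.82 mol
n(H2O) = PV/RT = (29.6 × 3430) / (8.314 × 865) = 14.12 mol
For 17.82 mol C, stoichiometry requires (1/1) × 17.82 = 17.82 mol H2O; 14.12 mol is available, so H2O is limiting.
n(H2) = (1/1) × 14.12 = 14.12 mol
V(H2) = nRT/P = 14.12 × 8.314 × 975.15 / 1870 = 61.22 L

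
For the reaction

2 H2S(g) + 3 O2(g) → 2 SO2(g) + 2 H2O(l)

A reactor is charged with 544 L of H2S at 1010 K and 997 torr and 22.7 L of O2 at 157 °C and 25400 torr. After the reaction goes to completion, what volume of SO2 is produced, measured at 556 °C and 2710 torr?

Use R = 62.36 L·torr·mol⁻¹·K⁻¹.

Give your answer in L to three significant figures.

164 L

n(H2S) = PV/RT = (997 × 544) / (62.36 × 1010) = 8.611 mol
n(O2) = PV/RT = (25400 × 22.7) / (62.36 × 430.15) = 21.49 mol
For 8.611 mol H2S, stoichiometry requires (3/2) × 8.611 = 12.92 mol O2; 21.49 mol is available, so H2S is limiting.
n(SO2) = (2/2) × 8.611 = 8.611 mol
V(SO2) = nRT/P = 8.611 × 62.36 × 829.15 / 2710 = 164.3 L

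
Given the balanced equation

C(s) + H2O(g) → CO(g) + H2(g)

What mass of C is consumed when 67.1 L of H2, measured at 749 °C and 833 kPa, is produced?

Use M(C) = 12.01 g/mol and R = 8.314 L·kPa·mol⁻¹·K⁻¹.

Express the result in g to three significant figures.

n(H2) = PV/RT = (833 × 67.1) / (8.314 × 1022.15) = 6.577 mol
n(C) = (1/1) × 6.577 = 6.577 mol
m(C) = 6.577 × 12.01 = 78.99 g

79.0 g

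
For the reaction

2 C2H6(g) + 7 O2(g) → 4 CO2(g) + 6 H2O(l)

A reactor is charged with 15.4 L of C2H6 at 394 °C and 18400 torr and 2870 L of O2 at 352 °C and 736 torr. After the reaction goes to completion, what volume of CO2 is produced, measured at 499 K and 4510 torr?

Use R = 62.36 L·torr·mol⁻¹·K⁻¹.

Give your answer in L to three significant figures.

94.0 L

n(C2H6) = PV/RT = (18400 × 15.4) / (62.36 × 667.15) = 6.811 mol
n(O2) = PV/RT = (736 × 2870) / (62.36 × 625.15) = 54.18 mol
For 6.811 mol C2H6, stoichiometry requires (7/2) × 6.811 = 23.84 mol O2; 54.18 mol is available, so C2H6 is limiting.
n(CO2) = (4/2) × 6.811 = 13.62 mol
V(CO2) = nRT/P = 13.62 × 62.36 × 499 / 4510 = 93.97 L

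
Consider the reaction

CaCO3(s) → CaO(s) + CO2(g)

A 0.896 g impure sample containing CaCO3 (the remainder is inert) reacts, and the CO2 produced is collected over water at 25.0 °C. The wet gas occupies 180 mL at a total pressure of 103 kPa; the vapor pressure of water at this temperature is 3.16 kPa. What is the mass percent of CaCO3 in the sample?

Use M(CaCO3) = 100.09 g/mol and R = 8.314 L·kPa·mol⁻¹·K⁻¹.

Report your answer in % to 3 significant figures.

81.0 %

P(CO2) = 103 − 3.16 = 99.84 kPa
n(CO2) = PV/RT = (99.84 × 0.1800) / (8.314 × 298.15) = 0.007250 mol
n(CaCO3) = (1/1) × 0.007250 = 0.007250 mol
m(CaCO3) = 0.007250 × 100.09 = 0.7257 g
%CaCO3 = 0.7257 / 0.896 × 100 = 80.99%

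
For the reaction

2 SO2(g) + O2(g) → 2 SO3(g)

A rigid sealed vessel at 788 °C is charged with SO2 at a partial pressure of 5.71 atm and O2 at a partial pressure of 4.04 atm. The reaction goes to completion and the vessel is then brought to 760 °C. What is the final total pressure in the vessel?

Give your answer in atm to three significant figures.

At constant V, partial pressures at 788 °C are proportional to moles, so apply stoichiometry directly to pressures.
P(O2) required for 5.71 atm of SO2 = (1/2) × 5.71 = 2.855 atm; available 4.04 atm, so SO2 is limiting.
P(O2) remaining = 4.04 − (1/2) × 5.71 = 1.185 atm
P(gaseous products) = (2)/2 × 5.71 = 5.710 atm
P_total at 788 °C = 1.185 + 5.710 = 6.895 atm
Scaling to 760 °C: P = 6.895 × 1033.15/1061.15 = 6.713 atm

6.71 atm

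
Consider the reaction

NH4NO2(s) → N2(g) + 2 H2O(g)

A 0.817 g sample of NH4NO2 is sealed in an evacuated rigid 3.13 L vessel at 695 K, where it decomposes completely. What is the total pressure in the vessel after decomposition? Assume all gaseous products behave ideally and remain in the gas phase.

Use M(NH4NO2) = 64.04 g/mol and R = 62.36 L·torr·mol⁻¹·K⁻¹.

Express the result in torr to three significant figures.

530 torr

n(NH4NO2) = 0.817 / 64.04 = 0.01276 mol
n(gas produced) = (3/1) × 0.01276 = 0.03828 mol
P = nRT/V = 0.03828 × 62.36 × 695 / 3.13 = 530.1 torr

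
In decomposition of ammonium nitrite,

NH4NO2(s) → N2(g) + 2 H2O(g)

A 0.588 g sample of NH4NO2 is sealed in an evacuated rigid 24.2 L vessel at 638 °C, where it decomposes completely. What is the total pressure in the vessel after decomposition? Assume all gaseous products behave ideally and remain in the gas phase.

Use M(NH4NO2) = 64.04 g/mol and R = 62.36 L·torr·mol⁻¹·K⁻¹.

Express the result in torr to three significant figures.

n(NH4NO2) = 0.588 / 64.04 = 0.009182 mol
n(gas produced) = (3/1) × 0.009182 = 0.02755 mol
P = nRT/V = 0.02755 × 62.36 × 911.15 / 24.2 = 64.68 torr

64.7 torr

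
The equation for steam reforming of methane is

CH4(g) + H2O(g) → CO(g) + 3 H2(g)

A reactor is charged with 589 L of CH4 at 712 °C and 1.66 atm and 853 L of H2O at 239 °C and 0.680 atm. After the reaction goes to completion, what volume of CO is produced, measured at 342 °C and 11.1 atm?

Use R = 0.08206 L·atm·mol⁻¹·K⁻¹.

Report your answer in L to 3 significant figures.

55.0 L

n(CH4) = PV/RT = (1.66 × 589) / (0.08206 × 985.15) = 12.09 mol
n(H2O) = PV/RT = (0.680 × 853) / (0.08206 × 512.15) = 13.80 mol
For 12.09 mol CH4, stoichiometry requires (1/1) × 12.09 = 12.09 mol H2O; 13.80 mol is available, so CH4 is limiting.
n(CO) = (1/1) × 12.09 = 12.09 mol
V(CO) = nRT/P = 12.09 × 0.08206 × 615.15 / 11.1 = 54.98 L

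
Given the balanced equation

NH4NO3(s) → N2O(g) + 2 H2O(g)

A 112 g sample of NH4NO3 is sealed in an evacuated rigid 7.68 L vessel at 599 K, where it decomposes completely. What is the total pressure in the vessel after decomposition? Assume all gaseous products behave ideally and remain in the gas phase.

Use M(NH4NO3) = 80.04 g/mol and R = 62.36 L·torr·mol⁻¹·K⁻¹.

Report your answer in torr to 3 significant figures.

20400 torr

n(NH4NO3) = 112 / 80.04 = 1.399 mol
n(gas produced) = (3/1) × 1.399 = 4.197 mol
P = nRT/V = 4.197 × 62.36 × 599 / 7.68 = 20410 torr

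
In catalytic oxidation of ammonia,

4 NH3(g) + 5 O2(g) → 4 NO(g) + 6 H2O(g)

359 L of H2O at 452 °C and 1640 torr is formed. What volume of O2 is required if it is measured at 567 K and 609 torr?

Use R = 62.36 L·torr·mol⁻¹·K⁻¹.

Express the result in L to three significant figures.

n(H2O) = PV/RT = (1640 × 359) / (62.36 × 725.15) = 13.02 mol
n(O2) = (5/6) × 13.02 = 10.85 mol
V = nRT/P = 10.85 × 62.36 × 567 / 609 = 629.9 L

630 L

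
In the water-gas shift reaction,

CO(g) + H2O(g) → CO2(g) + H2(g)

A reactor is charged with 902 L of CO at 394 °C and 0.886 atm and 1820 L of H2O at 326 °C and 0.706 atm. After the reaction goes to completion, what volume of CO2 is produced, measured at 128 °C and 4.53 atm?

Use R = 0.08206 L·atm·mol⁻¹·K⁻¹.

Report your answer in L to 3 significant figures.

n(CO) = PV/RT = (0.886 × 902) / (0.08206 × 667.15) = 14.60 mol
n(H2O) = PV/RT = (0.706 × 1820) / (0.08206 × 599.15) = 26.13 mol
For 14.60 mol CO, stoichiometry requires (1/1) × 14.60 = 14.60 mol H2O; 26.13 mol is available, so CO is limiting.
n(CO2) = (1/1) × 14.60 = 14.60 mol
V(CO2) = nRT/P = 14.60 × 0.08206 × 401.15 / 4.53 = 106.1 L

106 L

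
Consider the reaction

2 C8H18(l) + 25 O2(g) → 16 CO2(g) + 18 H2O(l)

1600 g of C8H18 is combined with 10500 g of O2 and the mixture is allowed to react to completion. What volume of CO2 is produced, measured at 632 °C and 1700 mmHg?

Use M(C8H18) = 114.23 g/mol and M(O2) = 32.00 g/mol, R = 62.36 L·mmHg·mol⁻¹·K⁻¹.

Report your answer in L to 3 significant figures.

3720 L

n(C8H18) = 1600 / 114.23 = 14.01 mol
n(O2) = 10500 / 32.00 = 328.1 mol
For 14.01 mol C8H18, stoichiometry requires (25/2) × 14.01 = 175.1 mol O2; 328.1 mol is available, so C8H18 is limiting.
n(CO2) = (16/2) × 14.01 = 112.1 mol
V(CO2) = nRT/P = 112.1 × 62.36 × 905.15 / 1700 = 3722 L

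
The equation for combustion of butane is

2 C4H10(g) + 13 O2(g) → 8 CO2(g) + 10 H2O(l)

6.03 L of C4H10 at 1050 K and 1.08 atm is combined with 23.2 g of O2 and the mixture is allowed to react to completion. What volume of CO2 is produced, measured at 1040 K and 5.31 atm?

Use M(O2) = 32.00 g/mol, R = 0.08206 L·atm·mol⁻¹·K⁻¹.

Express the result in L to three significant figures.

n(C4H10) = PV/RT = (1.08 × 6.03) / (0.08206 × 1050) = 0.07558 mol
n(O2) = 23.2 / 32.00 = 0.7250 mol
For 0.07558 mol C4H10, stoichiometry requires (13/2) × 0.07558 = 0.4913 mol O2; 0.7250 mol is available, so C4H10 is limiting.
n(CO2) = (8/2) × 0.07558 = 0.3023 mol
V(CO2) = nRT/P = 0.3023 × 0.08206 × 1040 / 5.31 = 4.859 L

4.86 L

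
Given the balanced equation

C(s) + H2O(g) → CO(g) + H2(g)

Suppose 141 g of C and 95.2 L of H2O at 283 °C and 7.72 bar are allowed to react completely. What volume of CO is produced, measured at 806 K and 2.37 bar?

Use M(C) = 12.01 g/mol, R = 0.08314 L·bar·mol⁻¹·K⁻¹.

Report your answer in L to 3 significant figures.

332 L

n(C) = 141 / 12.01 = 11.74 mol
n(H2O) = PV/RT = (7.72 × 95.2) / (0.08314 × 556.15) = 15.89 mol
For 11.74 mol C, stoichiometry requires (1/1) × 11.74 = 11.74 mol H2O; 15.89 mol is available, so C is limiting.
n(CO) = (1/1) × 11.74 = 11.74 mol
V(CO) = nRT/P = 11.74 × 0.08314 × 806 / 2.37 = 331.9 L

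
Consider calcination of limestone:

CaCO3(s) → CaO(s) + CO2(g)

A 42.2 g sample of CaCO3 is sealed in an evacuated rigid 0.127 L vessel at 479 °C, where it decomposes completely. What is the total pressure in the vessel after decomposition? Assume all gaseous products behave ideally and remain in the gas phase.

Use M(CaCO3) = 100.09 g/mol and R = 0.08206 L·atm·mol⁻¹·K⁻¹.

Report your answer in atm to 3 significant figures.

n(CaCO3) = 42.2 / 100.09 = 0.4216 mol
n(gas produced) = (1/1) × 0.4216 = 0.4216 mol
P = nRT/V = 0.4216 × 0.08206 × 752.15 / 0.127 = 204.9 atm

205 atm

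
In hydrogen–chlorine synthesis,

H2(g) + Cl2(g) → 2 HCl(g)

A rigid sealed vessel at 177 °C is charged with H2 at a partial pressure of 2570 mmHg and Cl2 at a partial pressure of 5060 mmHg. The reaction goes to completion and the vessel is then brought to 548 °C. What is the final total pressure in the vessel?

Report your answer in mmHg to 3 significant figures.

13900 mmHg

With V and T fixed, P_i ∝ n_i, so the mole ratios apply directly to partial pressures at 177 °C.
P(Cl2) required for 2570 mmHg of H2 = (1/1) × 2570 = 2570 mmHg; available 5060 mmHg, so H2 is limiting.
P(Cl2) remaining = 5060 − (1/1) × 2570 = 2490 mmHg
P(gaseous products) = (2)/1 × 2570 = 5140 mmHg
P_total at 177 °C = 2490 + 5140 = 7630 mmHg
Scaling to 548 °C: P = 7630 × 821.15/450.15 = 13920 mmHg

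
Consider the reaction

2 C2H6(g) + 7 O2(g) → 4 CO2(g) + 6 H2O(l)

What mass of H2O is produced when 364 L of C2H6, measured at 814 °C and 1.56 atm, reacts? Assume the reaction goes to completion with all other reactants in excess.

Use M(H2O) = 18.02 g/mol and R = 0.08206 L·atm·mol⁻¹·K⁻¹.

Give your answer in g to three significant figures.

n(C2H6) = PV/RT = (1.56 × 364) / (0.08206 × 1087.15) = 6.365 mol
n(H2O) = (6/2) × 6.365 = 19.09 mol
m(H2O) = 19.09 × 18.02 = 344.0 g

344 g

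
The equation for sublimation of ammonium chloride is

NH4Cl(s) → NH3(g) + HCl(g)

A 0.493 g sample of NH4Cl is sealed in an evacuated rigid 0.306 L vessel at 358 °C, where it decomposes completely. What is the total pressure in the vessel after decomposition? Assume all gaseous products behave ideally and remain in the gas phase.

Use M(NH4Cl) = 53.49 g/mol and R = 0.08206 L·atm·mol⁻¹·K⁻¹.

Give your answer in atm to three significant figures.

3.12 atm

n(NH4Cl) = 0.493 / 53.49 = 0.009217 mol
n(gas produced) = (2/1) × 0.009217 = 0.01843 mol
P = nRT/V = 0.01843 × 0.08206 × 631.15 / 0.306 = 3.119 atm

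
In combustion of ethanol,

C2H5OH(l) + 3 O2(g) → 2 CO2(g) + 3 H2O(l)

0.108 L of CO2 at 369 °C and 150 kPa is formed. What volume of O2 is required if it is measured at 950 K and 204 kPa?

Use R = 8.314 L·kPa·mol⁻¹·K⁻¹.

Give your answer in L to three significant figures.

0.176 L

n(CO2) = PV/RT = (150 × 0.108) / (8.314 × 642.15) = 0.003034 mol
n(O2) = (3/2) × 0.003034 = 0.004551 mol
V = nRT/P = 0.004551 × 8.314 × 950 / 204 = 0.1762 L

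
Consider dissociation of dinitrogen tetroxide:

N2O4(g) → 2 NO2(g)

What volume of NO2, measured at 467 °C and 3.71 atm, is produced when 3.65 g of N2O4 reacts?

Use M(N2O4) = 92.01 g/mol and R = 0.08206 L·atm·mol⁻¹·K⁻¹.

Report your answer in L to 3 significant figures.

n(N2O4) = 3.650 / 92.01 = 0.03967 mol
n(NO2) = (2/1) × 0.03967 = 0.07934 mol
V = nRT/P = 0.07934 × 0.08206 × 740.15 / 3.71 = 1.299 L

1.30 L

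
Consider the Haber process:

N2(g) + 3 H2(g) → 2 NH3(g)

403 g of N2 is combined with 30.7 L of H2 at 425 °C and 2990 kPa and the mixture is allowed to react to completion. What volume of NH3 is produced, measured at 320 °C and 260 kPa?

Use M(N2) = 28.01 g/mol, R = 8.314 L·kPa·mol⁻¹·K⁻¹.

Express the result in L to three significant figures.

200 L

n(N2) = 403 / 28.01 = 14.39 mol
n(H2) = PV/RT = (2990 × 30.7) / (8.314 × 698.15) = 15.81 mol
For 14.39 mol N2, stoichiometry requires (3/1) × 14.39 = 43.17 mol H2; 15.81 mol is available, so H2 is limiting.
n(NH3) = (2/3) × 15.81 = 10.54 mol
V(NH3) = nRT/P = 10.54 × 8.314 × 593.15 / 260 = 199.9 L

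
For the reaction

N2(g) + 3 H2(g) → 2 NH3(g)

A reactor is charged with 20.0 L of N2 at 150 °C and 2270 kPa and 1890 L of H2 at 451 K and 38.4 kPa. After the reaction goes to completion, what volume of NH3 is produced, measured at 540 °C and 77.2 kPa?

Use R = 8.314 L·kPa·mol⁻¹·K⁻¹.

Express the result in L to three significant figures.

1130 L

n(N2) = PV/RT = (2270 × 20.0) / (8.314 × 423.15) = 12.90 mol
n(H2) = PV/RT = (38.4 × 1890) / (8.314 × 451) = 19.36 mol
For 12.90 mol N2, stoichiometry requires (3/1) × 12.90 = 38.70 mol H2; 19.36 mol is available, so H2 is limiting.
n(NH3) = (2/3) × 19.36 = 12.91 mol
V(NH3) = nRT/P = 12.91 × 8.314 × 813.15 / 77.2 = 1131 L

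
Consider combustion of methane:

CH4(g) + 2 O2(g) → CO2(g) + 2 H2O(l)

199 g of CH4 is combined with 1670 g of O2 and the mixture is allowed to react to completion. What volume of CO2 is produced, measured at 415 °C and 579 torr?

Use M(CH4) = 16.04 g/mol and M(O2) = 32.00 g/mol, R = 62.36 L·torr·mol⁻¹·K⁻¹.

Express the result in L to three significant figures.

920 L

n(CH4) = 199 / 16.04 = 12.41 mol
n(O2) = 1670 / 32.00 = 52.19 mol
For 12.41 mol CH4, stoichiometry requires (2/1) × 12.41 = 24.82 mol O2; 52.19 mol is available, so CH4 is limiting.
n(CO2) = (1/1) × 12.41 = 12.41 mol
V(CO2) = nRT/P = 12.41 × 62.36 × 688.15 / 579 = 919.8 L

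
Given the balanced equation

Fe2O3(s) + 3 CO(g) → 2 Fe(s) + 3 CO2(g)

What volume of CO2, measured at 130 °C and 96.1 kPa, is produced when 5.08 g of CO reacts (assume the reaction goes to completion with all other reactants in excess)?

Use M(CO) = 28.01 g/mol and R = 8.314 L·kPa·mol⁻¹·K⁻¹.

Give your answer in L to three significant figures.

6.33 L

n(CO) = 5.080 / 28.01 = 0.1814 mol
n(CO2) = (3/3) × 0.1814 = 0.1814 mol
V = nRT/P = 0.1814 × 8.314 × 403.15 / 96.1 = 6.327 L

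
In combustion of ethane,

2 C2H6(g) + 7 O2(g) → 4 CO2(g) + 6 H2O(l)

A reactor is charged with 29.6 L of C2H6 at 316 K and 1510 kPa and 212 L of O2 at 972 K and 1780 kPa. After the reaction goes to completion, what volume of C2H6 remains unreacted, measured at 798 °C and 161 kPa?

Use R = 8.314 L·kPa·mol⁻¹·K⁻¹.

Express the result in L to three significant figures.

n(C2H6) = PV/RT = (1510 × 29.6) / (8.314 × 316) = 17.01 mol
n(O2) = PV/RT = (1780 × 212) / (8.314 × 972) = 46.70 mol
For 17.01 mol C2H6, stoichiometry requires (7/2) × 17.01 = 59.54 mol O2; 46.70 mol is available, so O2 is limiting.
n(C2H6) consumed = (2/7) × 46.70 = 13.34 mol; remaining = 17.01 − 13.34 = 3.670 mol
V(C2H6) = nRT/P = 3.670 × 8.314 × 1071.15 / 161 = 203.0 L

203 L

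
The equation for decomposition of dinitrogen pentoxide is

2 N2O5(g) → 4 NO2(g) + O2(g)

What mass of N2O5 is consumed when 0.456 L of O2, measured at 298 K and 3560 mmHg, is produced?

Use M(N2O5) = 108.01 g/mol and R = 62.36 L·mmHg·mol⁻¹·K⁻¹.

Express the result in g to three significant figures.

18.9 g

n(O2) = PV/RT = (3560 × 0.456) / (62.36 × 298) = 0.08736 mol
n(N2O5) = (2/1) × 0.08736 = 0.1747 mol
m(N2O5) = 0.1747 × 108.01 = 18.87 g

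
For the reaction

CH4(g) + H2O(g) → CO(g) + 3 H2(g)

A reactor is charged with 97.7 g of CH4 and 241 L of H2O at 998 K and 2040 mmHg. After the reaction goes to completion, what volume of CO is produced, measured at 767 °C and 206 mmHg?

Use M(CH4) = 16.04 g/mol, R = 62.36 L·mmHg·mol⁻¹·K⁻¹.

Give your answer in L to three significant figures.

1920 L

n(CH4) = 97.7 / 16.04 = 6.091 mol
n(H2O) = PV/RT = (2040 × 241) / (62.36 × 998) = 7.900 mol
For 6.091 mol CH4, stoichiometry requires (1/1) × 6.091 = 6.091 mol H2O; 7.900 mol is available, so CH4 is limiting.
n(CO) = (1/1) × 6.091 = 6.091 mol
V(CO) = nRT/P = 6.091 × 62.36 × 1040.15 / 206 = 1918 L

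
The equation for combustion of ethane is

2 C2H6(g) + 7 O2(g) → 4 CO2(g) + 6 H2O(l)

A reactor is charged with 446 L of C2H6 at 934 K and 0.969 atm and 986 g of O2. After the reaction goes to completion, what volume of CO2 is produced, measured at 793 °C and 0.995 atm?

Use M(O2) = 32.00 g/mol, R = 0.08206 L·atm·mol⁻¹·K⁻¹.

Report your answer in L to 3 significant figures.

992 L

n(C2H6) = PV/RT = (0.969 × 446) / (0.08206 × 934) = 5.639 mol
n(O2) = 986 / 32.00 = 30.81 mol
For 5.639 mol C2H6, stoichiometry requires (7/2) × 5.639 = 19.74 mol O2; 30.81 mol is available, so C2H6 is limiting.
n(CO2) = (4/2) × 5.639 = 11.28 mol
V(CO2) = nRT/P = 11.28 × 0.08206 × 1066.15 / 0.995 = 991.8 L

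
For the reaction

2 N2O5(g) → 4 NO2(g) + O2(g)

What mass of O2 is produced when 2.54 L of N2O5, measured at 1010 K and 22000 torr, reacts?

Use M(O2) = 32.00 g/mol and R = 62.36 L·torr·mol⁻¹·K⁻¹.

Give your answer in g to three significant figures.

14.2 g

n(N2O5) = PV/RT = (22000 × 2.54) / (62.36 × 1010) = 0.8872 mol
n(O2) = (1/2) × 0.8872 = 0.4436 mol
m(O2) = 0.4436 × 32.00 = 14.20 g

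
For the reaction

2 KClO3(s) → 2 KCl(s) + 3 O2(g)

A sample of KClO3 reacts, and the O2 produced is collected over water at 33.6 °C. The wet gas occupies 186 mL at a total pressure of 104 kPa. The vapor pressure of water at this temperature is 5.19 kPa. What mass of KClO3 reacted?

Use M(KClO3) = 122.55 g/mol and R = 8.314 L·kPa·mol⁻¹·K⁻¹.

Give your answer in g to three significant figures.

0.589 g

P(O2) = 104 − 5.19 = 98.81 kPa
n(O2) = PV/RT = (98.81 × 0.1860) / (8.314 × 306.75) = 0.007206 mol
n(KClO3) = (2/3) × 0.007206 = 0.004804 mol
m(KClO3) = 0.004804 × 122.55 = 0.5887 g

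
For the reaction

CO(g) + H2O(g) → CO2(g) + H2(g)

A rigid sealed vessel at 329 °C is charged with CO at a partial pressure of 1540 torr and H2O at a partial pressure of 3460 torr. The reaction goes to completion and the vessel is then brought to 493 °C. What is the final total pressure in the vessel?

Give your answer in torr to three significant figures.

6360 torr

At constant V, partial pressures at 329 °C are proportional to moles, so apply stoichiometry directly to pressures.
P(H2O) required for 1540 torr of CO = (1/1) × 1540 = 1540 torr; available 3460 torr, so CO is limiting.
P(H2O) remaining = 3460 − (1/1) × 1540 = 1920 torr
P(gaseous products) = (1+1)/1 × 1540 = 3080 torr
P_total at 329 °C = 1920 + 3080 = 5000 torr
Scaling to 493 °C: P = 5000 × 766.15/602.15 = 6362 torr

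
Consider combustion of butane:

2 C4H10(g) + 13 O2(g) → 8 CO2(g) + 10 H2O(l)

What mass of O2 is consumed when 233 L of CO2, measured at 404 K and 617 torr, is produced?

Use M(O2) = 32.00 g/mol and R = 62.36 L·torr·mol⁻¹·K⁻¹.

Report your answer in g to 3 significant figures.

297 g

n(CO2) = PV/RT = (617 × 233) / (62.36 × 404) = 5.706 mol
n(O2) = (13/8) × 5.706 = 9.272 mol
m(O2) = 9.272 × 32.00 = 296.7 g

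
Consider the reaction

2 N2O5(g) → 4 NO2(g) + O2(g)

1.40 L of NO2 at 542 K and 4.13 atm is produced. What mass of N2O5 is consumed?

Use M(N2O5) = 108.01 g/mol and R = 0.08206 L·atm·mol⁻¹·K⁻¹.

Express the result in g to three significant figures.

7.02 g

n(NO2) = PV/RT = (4.13 × 1.40) / (0.08206 × 542) = 0.1300 mol
n(N2O5) = (2/4) × 0.1300 = 0.06500 mol
m(N2O5) = 0.06500 × 108.01 = 7.021 g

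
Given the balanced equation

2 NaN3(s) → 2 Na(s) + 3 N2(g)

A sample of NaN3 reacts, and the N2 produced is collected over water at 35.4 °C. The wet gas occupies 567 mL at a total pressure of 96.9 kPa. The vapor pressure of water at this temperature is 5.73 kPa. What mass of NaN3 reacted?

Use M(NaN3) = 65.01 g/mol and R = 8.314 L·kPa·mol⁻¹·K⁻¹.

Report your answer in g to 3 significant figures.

P(N2) = 96.9 − 5.73 = 91.17 kPa
n(N2) = PV/RT = (91.17 × 0.5670) / (8.314 × 308.55) = 0.02015 mol
n(NaN3) = (2/3) × 0.02015 = 0.01343 mol
m(NaN3) = 0.01343 × 65.01 = 0.8731 g

0.873 g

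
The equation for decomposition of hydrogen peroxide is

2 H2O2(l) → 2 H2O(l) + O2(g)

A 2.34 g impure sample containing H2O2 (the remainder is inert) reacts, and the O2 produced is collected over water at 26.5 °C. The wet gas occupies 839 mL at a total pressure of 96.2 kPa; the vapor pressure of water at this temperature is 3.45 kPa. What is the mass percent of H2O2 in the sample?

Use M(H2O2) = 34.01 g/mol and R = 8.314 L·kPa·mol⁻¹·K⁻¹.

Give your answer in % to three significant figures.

P(O2) = 96.2 − 3.45 = 92.75 kPa
n(O2) = PV/RT = (92.75 × 0.8390) / (8.314 × 299.65) = 0.03124 mol
n(H2O2) = (2/1) × 0.03124 = 0.06248 mol
m(H2O2) = 0.06248 × 34.01 = 2.125 g
%H2O2 = 2.125 / 2.34 × 100 = 90.81%

90.8 %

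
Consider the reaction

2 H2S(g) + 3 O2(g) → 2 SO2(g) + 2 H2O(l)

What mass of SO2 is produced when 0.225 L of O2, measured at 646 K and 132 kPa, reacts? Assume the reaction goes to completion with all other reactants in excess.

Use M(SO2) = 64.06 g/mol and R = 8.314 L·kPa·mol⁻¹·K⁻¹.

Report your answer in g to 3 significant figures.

n(O2) = PV/RT = (132 × 0.225) / (8.314 × 646) = 0.005530 mol
n(SO2) = (2/3) × 0.005530 = 0.003687 mol
m(SO2) = 0.003687 × 64.06 = 0.2362 g

0.236 g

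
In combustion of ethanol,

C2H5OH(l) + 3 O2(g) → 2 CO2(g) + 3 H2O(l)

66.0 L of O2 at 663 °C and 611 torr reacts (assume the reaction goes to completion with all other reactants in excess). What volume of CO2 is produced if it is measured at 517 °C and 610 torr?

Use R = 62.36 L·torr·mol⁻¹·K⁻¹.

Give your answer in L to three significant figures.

37.2 L

n(O2) = PV/RT = (611 × 66.0) / (62.36 × 936.15) = 0.6908 mol
n(CO2) = (2/3) × 0.6908 = 0.4605 mol
V = nRT/P = 0.4605 × 62.36 × 790.15 / 610 = 37.20 L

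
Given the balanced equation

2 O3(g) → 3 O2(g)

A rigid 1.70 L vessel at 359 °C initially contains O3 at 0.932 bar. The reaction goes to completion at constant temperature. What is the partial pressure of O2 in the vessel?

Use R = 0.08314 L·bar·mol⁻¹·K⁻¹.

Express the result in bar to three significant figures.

n(O3)₀ = PV/RT = (0.932 × 1.70) / (0.08314 × 632.15) = 0.03015 mol
n(O2) = (3/2) × 0.03015 = 0.04523 mol
P(O2) = nRT/V = 0.04523 × 0.08314 × 632.15 / 1.70 = 1.398 bar

1.40 bar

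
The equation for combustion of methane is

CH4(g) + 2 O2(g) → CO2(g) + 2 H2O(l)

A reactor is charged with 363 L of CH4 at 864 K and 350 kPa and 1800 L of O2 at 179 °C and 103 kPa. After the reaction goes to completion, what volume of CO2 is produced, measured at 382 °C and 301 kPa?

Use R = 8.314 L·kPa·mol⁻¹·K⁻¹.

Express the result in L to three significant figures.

320 L

n(CH4) = PV/RT = (350 × 363) / (8.314 × 864) = 17.69 mol
n(O2) = PV/RT = (103 × 1800) / (8.314 × 452.15) = 49.32 mol
For 17.69 mol CH4, stoichiometry requires (2/1) × 17.69 = 35.38 mol O2; 49.32 mol is available, so CH4 is limiting.
n(CO2) = (1/1) × 17.69 = 17.69 mol
V(CO2) = nRT/P = 17.69 × 8.314 × 655.15 / 301 = 320.1 L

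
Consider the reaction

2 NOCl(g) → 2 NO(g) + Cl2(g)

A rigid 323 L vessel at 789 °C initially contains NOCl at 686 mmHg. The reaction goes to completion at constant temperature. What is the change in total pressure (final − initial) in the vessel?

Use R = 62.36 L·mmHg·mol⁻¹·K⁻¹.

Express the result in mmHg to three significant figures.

343 mmHg

Since T and V are fixed, P_final/P_initial = n_final/n_initial = 3/2.
P_final = (3/2) × 686 = 1029 mmHg; ΔP = 1029 − 686 = 343.0 mmHg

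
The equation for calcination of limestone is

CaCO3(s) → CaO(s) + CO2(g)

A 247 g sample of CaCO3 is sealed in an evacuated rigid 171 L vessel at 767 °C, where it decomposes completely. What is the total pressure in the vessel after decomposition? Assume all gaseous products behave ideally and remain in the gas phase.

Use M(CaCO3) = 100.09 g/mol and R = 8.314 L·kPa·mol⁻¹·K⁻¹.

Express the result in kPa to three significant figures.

125 kPa

n(CaCO3) = 247 / 100.09 = 2.468 mol
n(gas produced) = (1/1) × 2.468 = 2.468 mol
P = nRT/V = 2.468 × 8.314 × 1040.15 / 171 = 124.8 kPa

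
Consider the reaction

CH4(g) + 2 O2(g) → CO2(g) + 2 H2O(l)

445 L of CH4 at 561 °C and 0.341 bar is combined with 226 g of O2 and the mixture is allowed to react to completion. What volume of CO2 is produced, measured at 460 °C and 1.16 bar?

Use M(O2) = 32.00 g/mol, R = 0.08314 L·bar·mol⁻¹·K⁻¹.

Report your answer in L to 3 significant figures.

115 L

n(CH4) = PV/RT = (0.341 × 445) / (0.08314 × 834.15) = 2.188 mol
n(O2) = 226 / 32.00 = 7.062 mol
For 2.188 mol CH4, stoichiometry requires (2/1) × 2.188 = 4.376 mol O2; 7.062 mol is available, so CH4 is limiting.
n(CO2) = (1/1) × 2.188 = 2.188 mol
V(CO2) = nRT/P = 2.188 × 0.08314 × 733.15 / 1.16 = 115.0 L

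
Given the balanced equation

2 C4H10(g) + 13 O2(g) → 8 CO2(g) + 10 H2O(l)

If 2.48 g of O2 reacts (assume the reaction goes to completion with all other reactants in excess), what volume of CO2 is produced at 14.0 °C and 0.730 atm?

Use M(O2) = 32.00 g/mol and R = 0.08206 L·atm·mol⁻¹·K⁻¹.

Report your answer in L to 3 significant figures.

n(O2) = 2.480 / 32.00 = 0.07750 mol
n(CO2) = (8/13) × 0.07750 = 0.04769 mol
V = nRT/P = 0.04769 × 0.08206 × 287.15 / 0.730 = 1.539 L

1.54 L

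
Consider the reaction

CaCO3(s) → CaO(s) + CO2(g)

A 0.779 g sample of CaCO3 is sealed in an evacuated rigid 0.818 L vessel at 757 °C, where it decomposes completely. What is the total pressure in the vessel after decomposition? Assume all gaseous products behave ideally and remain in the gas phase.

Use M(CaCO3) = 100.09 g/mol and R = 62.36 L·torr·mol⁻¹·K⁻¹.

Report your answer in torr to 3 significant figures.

611 torr

n(CaCO3) = 0.779 / 100.09 = 0.007783 mol
n(gas produced) = (1/1) × 0.007783 = 0.007783 mol
P = nRT/V = 0.007783 × 62.36 × 1030.15 / 0.818 = 611.2 torr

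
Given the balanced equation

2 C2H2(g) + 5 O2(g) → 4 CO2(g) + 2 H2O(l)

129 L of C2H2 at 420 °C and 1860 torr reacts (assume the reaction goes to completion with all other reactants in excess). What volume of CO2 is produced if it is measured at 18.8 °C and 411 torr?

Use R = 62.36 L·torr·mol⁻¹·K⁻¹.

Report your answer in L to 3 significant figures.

492 L

n(C2H2) = PV/RT = (1860 × 129) / (62.36 × 693.15) = 5.551 mol
n(CO2) = (4/2) × 5.551 = 11.10 mol
V = nRT/P = 11.10 × 62.36 × 291.95 / 411 = 491.7 L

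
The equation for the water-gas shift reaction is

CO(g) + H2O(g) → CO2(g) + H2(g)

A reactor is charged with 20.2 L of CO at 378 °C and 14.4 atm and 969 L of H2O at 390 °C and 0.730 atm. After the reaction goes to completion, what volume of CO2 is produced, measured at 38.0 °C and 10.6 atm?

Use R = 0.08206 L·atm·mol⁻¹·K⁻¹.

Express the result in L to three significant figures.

n(CO) = PV/RT = (14.4 × 20.2) / (0.08206 × 651.15) = 5.444 mol
n(H2O) = PV/RT = (0.730 × 969) / (0.08206 × 663.15) = 13.00 mol
For 5.444 mol CO, stoichiometry requires (1/1) × 5.444 = 5.444 mol H2O; 13.00 mol is available, so CO is limiting.
n(CO2) = (1/1) × 5.444 = 5.444 mol
V(CO2) = nRT/P = 5.444 × 0.08206 × 311.15 / 10.6 = 13.11 L

13.1 L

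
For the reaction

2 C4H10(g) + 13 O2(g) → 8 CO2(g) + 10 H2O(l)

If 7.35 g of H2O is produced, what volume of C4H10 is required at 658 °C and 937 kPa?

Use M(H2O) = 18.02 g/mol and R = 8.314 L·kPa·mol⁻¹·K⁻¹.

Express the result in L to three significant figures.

0.674 L

n(H2O) = 7.350 / 18.02 = 0.4079 mol
n(C4H10) = (2/10) × 0.4079 = 0.08158 mol
V = nRT/P = 0.08158 × 8.314 × 931.15 / 937 = 0.6740 L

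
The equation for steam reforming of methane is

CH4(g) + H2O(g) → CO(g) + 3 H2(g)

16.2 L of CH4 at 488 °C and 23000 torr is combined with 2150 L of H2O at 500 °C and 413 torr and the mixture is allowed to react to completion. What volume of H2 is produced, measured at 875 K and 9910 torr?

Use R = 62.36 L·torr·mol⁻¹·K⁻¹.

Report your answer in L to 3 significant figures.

130 L

n(CH4) = PV/RT = (23000 × 16.2) / (62.36 × 761.15) = 7.850 mol
n(H2O) = PV/RT = (413 × 2150) / (62.36 × 773.15) = 18.42 mol
For 7.850 mol CH4, stoichiometry requires (1/1) × 7.850 = 7.850 mol H2O; 18.42 mol is available, so CH4 is limiting.
n(H2) = (3/1) × 7.850 = 23.55 mol
V(H2) = nRT/P = 23.55 × 62.36 × 875 / 9910 = 129.7 L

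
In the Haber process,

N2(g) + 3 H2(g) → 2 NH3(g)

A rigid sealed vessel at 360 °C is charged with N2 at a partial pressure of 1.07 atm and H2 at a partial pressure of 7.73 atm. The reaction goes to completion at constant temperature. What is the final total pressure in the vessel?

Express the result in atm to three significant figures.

Because the vessel is rigid and T is held at 360 °C, work the stoichiometry in partial pressures (P_i = n_iRT/V).
P(H2) required for 1.07 atm of N2 = (3/1) × 1.07 = 3.210 atm; available 7.73 atm, so N2 is limiting.
P(H2) remaining = 7.73 − (3/1) × 1.07 = 4.520 atm
P(gaseous products) = (2)/1 × 1.07 = 2.140 atm
P_total at 360 °C = 4.520 + 2.140 = 6.660 atm

6.66 atm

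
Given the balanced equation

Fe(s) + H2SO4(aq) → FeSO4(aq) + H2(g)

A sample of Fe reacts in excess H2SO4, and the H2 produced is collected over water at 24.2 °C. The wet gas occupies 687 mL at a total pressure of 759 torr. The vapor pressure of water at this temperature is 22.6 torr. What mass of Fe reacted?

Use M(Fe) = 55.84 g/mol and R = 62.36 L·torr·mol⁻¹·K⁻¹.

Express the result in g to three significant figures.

1.52 g

P(H2) = 759 − 22.6 = 736.4 torr
n(H2) = PV/RT = (736.4 × 0.6870) / (62.36 × 297.35) = 0.02728 mol
n(Fe) = (1/1) × 0.02728 = 0.02728 mol
m(Fe) = 0.02728 × 55.84 = 1.523 g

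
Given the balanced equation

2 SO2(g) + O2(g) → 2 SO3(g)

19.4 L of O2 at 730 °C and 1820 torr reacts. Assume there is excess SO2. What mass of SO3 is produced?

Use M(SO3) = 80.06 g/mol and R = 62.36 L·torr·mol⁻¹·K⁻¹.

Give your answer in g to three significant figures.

90.4 g

n(O2) = PV/RT = (1820 × 19.4) / (62.36 × 1003.15) = 0.5644 mol
n(SO3) = (2/1) × 0.5644 = 1.129 mol
m(SO3) = 1.129 × 80.06 = 90.39 g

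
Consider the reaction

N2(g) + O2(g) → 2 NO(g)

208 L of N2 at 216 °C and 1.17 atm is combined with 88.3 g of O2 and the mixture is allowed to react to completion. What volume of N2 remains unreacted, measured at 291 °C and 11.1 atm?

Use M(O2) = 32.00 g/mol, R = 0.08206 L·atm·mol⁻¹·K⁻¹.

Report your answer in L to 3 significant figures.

13.8 L

n(N2) = PV/RT = (1.17 × 208) / (0.08206 × 489.15) = 6.063 mol
n(O2) = 88.3 / 32.00 = 2.759 mol
For 6.063 mol N2, stoichiometry requires (1/1) × 6.063 = 6.063 mol O2; 2.759 mol is available, so O2 is limiting.
n(N2) consumed = (1/1) × 2.759 = 2.759 mol; remaining = 6.063 − 2.759 = 3.304 mol
V(N2) = nRT/P = 3.304 × 0.08206 × 564.15 / 11.1 = 13.78 L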